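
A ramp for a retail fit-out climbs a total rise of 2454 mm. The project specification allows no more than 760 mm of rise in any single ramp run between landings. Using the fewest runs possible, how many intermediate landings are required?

3 intermediate landings

2454 / 760 = 3.23, so 4 ramp runs are needed.
4 runs are separated by 3 intermediate landings.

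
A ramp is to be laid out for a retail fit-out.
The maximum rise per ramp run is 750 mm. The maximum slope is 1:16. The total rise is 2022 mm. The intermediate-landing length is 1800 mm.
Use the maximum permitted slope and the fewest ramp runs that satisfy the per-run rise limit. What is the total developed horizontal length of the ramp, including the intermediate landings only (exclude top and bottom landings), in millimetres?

35952 mm

2022 / 750 = 2.70, so 3 ramp runs are needed. That means 2 intermediate landings.
Ramp run (horizontal) at 1:16: 2022 × 16 = 32352 mm.
Intermediate landings: 2 × 1800 = 3600 mm.
Total developed length = 32352 + 3600 = 35952 mm.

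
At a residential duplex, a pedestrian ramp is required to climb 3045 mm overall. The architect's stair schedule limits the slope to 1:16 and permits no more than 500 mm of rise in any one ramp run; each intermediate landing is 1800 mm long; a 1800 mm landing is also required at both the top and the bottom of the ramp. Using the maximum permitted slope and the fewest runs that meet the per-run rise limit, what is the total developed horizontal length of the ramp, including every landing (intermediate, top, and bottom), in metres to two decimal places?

3045 / 500 = 6.09, so 7 ramp runs are needed. That means 6 intermediate landings.
Ramp run (horizontal) at 1:16: 3045 × 16 = 48720 mm.
6 intermediate landings contribute 6 × 1800 = 10800 mm.
Top and bottom landings: 2 × 1800 = 3600 mm.
Total = 48720 + 10800 + 3600 = 63120 mm.
= 63.12 m.

63.12 m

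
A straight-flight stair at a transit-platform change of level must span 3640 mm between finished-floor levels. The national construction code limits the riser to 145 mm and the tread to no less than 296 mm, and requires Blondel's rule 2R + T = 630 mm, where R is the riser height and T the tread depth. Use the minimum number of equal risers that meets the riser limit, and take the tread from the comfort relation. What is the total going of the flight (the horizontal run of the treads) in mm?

⌈3640/145⌉ = 26 risers.
Riser R = 3640 / 26 = 140 mm, within the 145 mm limit.
T = 630 − 2·140 = 350 mm, which satisfies the 296 mm minimum.
26 risers give 25 treads; going = 25 × 350 = 8750 mm.

8750 mm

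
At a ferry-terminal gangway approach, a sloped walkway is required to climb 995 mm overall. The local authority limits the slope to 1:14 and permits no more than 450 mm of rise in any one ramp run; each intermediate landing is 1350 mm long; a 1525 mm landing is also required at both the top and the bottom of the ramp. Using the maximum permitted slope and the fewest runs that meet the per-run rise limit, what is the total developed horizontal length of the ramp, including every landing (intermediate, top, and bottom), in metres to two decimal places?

19.68 m

⌈995/450⌉ = 3 ramp runs. That means 2 intermediate landings.
Horizontal run for 995 mm of rise at 1:14 is 995 × 14 = 13930 mm.
Intermediate landings: 2 × 1350 = 2700 mm.
Top and bottom landings: 2 × 1525 = 3050 mm.
Total = 13930 + 2700 + 3050 = 19680 mm.
= 19.68 m.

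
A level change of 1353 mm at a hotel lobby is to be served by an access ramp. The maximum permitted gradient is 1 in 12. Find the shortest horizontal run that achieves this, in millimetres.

16236 mm

At 1:12 the run is 12 × 1353 = 16236 mm.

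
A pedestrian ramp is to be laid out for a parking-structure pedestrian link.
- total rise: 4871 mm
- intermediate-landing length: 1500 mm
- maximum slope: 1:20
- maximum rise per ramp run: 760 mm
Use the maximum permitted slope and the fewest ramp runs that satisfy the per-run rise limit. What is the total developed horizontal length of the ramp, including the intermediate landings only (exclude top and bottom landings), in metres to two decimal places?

4871 / 760 = 6.409 → round up to 7 ramp runs. That means 6 intermediate landings.
Ramp run (horizontal) at 1:20: 4871 × 20 = 97420 mm.
6 intermediate landings contribute 6 × 1500 = 9000 mm.
Total developed length = 97420 + 9000 = 106420 mm.
= 106.42 m.

106.42 m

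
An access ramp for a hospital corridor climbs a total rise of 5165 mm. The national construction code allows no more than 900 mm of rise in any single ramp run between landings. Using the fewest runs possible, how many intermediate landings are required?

At most 900 each: 5165/900 = 5.74, giving 6 ramp runs.
6 runs are separated by 5 intermediate landings.

5 intermediate landings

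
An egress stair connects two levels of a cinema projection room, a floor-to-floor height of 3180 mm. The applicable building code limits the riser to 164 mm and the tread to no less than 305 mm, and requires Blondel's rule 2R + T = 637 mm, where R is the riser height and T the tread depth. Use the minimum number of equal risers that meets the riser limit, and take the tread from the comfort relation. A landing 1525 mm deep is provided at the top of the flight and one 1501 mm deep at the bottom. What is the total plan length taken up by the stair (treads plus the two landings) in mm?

3180 / 164 = 19.390 → round up to 20 risers.
Each riser is 3180/20 = 159 mm (≤ 164 mm).
From 2R + T = 637: T = 637 − 318 = 319 mm.
Treads = 20 − 1 = 19; going = 19 × 319 = 6061 mm.
Enclosure = 6061 + 1525 + 1501 = 9087 mm.

9087 mm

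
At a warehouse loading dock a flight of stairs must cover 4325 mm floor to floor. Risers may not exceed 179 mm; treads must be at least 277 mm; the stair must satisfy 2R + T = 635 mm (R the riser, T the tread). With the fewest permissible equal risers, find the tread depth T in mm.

289 mm

4325 / 179 = 24.16, so 25 risers are needed.
R = 4325 ÷ 25 = 173 mm.
Tread T = 635 − 2 × 173 = 289 mm (≥ 277 mm).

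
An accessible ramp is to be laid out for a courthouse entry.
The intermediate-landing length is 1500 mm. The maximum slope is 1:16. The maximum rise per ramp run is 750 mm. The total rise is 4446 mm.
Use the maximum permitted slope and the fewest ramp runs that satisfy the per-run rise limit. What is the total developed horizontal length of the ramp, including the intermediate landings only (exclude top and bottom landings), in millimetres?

4446 / 750 = 5.928 → round up to 6 ramp runs. That means 5 intermediate landings.
Horizontal run for 4446 mm of rise at 1:16 is 4446 × 16 = 71136 mm.
5 intermediate landings contribute 5 × 1500 = 7500 mm.
Developed length = 71136 + 7500 = 78636 mm.

78636 mm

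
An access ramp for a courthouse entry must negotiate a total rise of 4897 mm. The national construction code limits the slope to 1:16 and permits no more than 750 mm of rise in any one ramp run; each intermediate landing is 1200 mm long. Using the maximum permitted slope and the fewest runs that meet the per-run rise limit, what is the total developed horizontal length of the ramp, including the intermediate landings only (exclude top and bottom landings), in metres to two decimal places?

4897 / 750 = 6.53, so 7 ramp runs are needed. That means 6 intermediate landings.
Ramp run (horizontal) at 1:16: 4897 × 16 = 78352 mm.
Intermediate landings: 6 × 1200 = 7200 mm.
Total developed length = 78352 + 7200 = 85552 mm.
= 85.55 m.

85.55 m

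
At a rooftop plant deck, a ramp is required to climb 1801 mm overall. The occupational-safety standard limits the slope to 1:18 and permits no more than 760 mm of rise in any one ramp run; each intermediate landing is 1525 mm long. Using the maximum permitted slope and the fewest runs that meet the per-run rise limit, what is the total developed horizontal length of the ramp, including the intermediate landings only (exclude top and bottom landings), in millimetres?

35468 mm

1801 / 760 = 2.37, so 3 ramp runs are needed. That means 2 intermediate landings.
Horizontal run for 1801 mm of rise at 1:18 is 1801 × 18 = 32418 mm.
2 intermediate landings contribute 2 × 1525 = 3050 mm.
Developed length = 32418 + 3050 = 35468 mm.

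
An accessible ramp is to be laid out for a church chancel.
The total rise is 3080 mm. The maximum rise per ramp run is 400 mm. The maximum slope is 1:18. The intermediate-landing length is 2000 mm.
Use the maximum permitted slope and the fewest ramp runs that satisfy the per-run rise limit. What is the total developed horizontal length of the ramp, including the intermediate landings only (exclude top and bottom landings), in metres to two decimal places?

69.44 m

3080 / 400 = 7.700 → round up to 8 ramp runs. That means 7 intermediate landings.
Ramp run (horizontal) at 1:18: 3080 × 18 = 55440 mm.
Intermediate landings: 7 × 2000 = 14000 mm.
Developed length = 55440 + 14000 = 69440 mm.
= 69.44 m.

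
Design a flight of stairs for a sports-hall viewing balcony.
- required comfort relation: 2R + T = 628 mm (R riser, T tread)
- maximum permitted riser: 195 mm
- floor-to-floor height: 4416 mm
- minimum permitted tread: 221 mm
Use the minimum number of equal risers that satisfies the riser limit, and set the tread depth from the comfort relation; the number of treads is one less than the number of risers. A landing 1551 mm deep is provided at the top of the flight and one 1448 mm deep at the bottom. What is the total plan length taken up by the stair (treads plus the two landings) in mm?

4416 / 195 = 22.65, so 23 risers are needed.
Riser R = 4416 / 23 = 192 mm, within the 195 mm limit.
T = 628 − 2·192 = 244 mm, which satisfies the 221 mm minimum.
23 risers give 22 treads; going = 22 × 244 = 5368 mm.
Enclosure = 5368 + 1551 + 1448 = 8367 mm.

8367 mm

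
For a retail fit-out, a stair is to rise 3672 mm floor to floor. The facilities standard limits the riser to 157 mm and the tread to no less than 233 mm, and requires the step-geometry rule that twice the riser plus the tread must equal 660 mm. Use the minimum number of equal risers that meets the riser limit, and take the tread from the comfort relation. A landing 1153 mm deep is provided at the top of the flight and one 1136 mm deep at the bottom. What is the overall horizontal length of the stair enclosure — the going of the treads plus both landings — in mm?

10431 mm

⌈3672/157⌉ = 24 risers.
Each riser is 3672/24 = 153 mm (≤ 157 mm).
T = 660 − 2·153 = 354 mm, which satisfies the 233 mm minimum.
Treads = 24 − 1 = 23; going = 23 × 354 = 8142 mm.
Add landings: 8142 + 1153 + 1136 = 10431 mm.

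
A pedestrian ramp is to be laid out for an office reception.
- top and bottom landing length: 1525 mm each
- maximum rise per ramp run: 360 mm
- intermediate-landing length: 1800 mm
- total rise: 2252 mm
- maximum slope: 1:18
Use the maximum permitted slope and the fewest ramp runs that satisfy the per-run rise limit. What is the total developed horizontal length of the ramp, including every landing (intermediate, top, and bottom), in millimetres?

54386 mm

At most 360 each: 2252/360 = 6.26, giving 7 ramp runs. That means 6 intermediate landings.
Horizontal run for 2252 mm of rise at 1:18 is 2252 × 18 = 40536 mm.
6 intermediate landings contribute 6 × 1800 = 10800 mm.
Top and bottom landings: 2 × 1525 = 3050 mm.
Total = 40536 + 10800 + 3050 = 54386 mm.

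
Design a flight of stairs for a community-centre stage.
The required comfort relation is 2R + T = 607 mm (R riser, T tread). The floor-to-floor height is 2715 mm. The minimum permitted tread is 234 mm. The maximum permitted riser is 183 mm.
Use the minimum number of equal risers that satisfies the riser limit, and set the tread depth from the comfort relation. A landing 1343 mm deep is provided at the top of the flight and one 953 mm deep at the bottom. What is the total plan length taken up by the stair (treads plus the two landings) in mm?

5726 mm

⌈2715/183⌉ = 15 risers.
R = 2715 ÷ 15 = 181 mm.
Tread T = 607 − 2 × 181 = 245 mm (≥ 234 mm).
15 risers give 14 treads; going = 14 × 245 = 3430 mm.
Enclosure = 3430 + 1343 + 953 = 5726 mm.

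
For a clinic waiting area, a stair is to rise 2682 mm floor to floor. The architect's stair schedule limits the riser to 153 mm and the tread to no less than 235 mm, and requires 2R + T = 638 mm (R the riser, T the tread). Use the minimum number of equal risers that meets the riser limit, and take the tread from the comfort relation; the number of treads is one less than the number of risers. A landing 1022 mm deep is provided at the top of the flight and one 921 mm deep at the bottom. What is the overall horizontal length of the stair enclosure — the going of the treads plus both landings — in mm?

7723 mm

2682 / 153 = 17.53, so 18 risers are needed.
Each riser is 2682/18 = 149 mm (≤ 153 mm).
Tread T = 638 − 2 × 149 = 340 mm (≥ 235 mm).
Treads = 18 − 1 = 17; going = 17 × 340 = 5780 mm.
Enclosure = 5780 + 1022 + 921 = 7723 mm.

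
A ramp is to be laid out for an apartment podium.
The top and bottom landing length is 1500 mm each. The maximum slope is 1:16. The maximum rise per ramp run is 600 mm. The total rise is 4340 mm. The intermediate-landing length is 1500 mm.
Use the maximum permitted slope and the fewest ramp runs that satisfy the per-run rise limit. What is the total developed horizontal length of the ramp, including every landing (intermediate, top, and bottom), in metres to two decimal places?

At most 600 each: 4340/600 = 7.23, giving 8 ramp runs. That means 7 intermediate landings.
Horizontal run for 4340 mm of rise at 1:16 is 4340 × 16 = 69440 mm.
Intermediate landings: 7 × 1500 = 10500 mm.
Top and bottom landings: 2 × 1500 = 3000 mm.
Total = 69440 + 10500 + 3000 = 82940 mm.
= 82.94 m.

82.94 m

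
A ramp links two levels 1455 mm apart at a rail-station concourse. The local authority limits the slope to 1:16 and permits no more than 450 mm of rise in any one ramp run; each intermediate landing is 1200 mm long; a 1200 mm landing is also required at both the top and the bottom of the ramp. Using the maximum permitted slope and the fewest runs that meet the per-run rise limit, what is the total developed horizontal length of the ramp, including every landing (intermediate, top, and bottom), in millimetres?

29280 mm

At most 450 each: 1455/450 = 3.23, giving 4 ramp runs. That means 3 intermediate landings.
Ramp run (horizontal) at 1:16: 1455 × 16 = 23280 mm.
Intermediate landings: 3 × 1200 = 3600 mm.
Top and bottom landings: 2 × 1200 = 2400 mm.
Total = 23280 + 3600 + 2400 = 29280 mm.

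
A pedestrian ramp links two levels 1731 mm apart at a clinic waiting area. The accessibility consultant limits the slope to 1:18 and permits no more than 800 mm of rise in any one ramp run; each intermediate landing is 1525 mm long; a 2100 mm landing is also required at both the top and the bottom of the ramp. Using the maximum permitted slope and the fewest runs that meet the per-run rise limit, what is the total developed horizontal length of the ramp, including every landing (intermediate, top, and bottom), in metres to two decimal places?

38.41 m

⌈1731/800⌉ = 3 ramp runs. That means 2 intermediate landings.
Horizontal run for 1731 mm of rise at 1:18 is 1731 × 18 = 31158 mm.
2 intermediate landings contribute 2 × 1525 = 3050 mm.
Top and bottom landings: 2 × 2100 = 4200 mm.
Total = 31158 + 3050 + 4200 = 38408 mm.
= 38.41 m.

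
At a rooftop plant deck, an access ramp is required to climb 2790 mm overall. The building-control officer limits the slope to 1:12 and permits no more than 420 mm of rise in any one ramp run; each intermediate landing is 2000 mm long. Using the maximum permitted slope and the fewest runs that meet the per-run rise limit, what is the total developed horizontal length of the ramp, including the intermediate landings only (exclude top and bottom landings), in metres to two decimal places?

45.48 m

⌈2790/420⌉ = 7 ramp runs. That means 6 intermediate landings.
Ramp run (horizontal) at 1:12: 2790 × 12 = 33480 mm.
6 intermediate landings contribute 6 × 2000 = 12000 mm.
Developed length = 33480 + 12000 = 45480 mm.
= 45.48 m.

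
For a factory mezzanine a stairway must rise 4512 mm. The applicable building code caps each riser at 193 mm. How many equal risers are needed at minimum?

At most 193 each: 4512/193 = 23.38, giving 24 risers.

24 risers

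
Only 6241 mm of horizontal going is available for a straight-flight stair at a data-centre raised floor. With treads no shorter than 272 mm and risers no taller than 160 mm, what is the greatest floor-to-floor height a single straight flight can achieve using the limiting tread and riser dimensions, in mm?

3680 mm

Treads that fit: ⌊6241 / 272⌋ = 22.
Risers = treads + 1 = 23.
Maximum height = 23 × 160 = 3680 mm.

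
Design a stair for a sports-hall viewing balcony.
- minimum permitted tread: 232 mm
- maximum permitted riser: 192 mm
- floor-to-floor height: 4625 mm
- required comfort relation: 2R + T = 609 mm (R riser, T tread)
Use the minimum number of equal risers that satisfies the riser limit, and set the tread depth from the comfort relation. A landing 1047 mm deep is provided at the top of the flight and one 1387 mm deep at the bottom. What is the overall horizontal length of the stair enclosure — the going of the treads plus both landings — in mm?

8170 mm

4625 / 192 = 24.089 → round up to 25 risers.
Riser R = 4625 / 25 = 185 mm, within the 192 mm limit.
T = 609 − 2·185 = 239 mm, which satisfies the 232 mm minimum.
25 risers give 24 treads; going = 24 × 239 = 5736 mm.
Add landings: 5736 + 1047 + 1387 = 8170 mm.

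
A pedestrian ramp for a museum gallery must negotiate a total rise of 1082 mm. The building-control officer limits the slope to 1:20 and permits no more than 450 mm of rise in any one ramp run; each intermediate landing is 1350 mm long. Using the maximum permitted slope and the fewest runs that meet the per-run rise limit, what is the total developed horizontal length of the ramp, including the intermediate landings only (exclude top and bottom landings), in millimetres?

24340 mm

1082 / 450 = 2.40, so 3 ramp runs are needed. That means 2 intermediate landings.
Ramp run (horizontal) at 1:20: 1082 × 20 = 21640 mm.
Intermediate landings: 2 × 1350 = 2700 mm.
Developed length = 21640 + 2700 = 24340 mm.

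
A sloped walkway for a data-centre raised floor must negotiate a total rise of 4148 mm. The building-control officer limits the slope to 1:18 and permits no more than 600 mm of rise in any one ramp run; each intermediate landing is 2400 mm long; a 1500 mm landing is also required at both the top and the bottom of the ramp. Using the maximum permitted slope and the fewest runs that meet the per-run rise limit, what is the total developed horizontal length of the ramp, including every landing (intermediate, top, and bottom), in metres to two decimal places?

At most 600 each: 4148/600 = 6.91, giving 7 ramp runs. That means 6 intermediate landings.
Ramp run (horizontal) at 1:18: 4148 × 18 = 74664 mm.
Intermediate landings: 6 × 2400 = 14400 mm.
Top and bottom landings: 2 × 1500 = 3000 mm.
Total = 74664 + 14400 + 3000 = 92064 mm.
= 92.06 m.

92.06 m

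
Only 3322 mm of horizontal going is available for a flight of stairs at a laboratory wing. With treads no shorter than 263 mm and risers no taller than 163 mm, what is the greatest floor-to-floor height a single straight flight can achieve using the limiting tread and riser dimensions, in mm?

2119 mm

Treads that fit: ⌊3322 / 263⌋ = 12.
Risers = treads + 1 = 13.
Maximum height = 13 × 163 = 2119 mm.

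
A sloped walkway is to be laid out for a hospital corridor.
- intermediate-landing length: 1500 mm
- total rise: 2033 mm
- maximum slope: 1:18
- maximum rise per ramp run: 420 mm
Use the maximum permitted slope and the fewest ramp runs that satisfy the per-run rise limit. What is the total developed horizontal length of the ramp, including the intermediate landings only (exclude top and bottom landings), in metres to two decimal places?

2033 / 420 = 4.84, so 5 ramp runs are needed. That means 4 intermediate landings.
Horizontal run for 2033 mm of rise at 1:18 is 2033 × 18 = 36594 mm.
Intermediate landings: 4 × 1500 = 6000 mm.
Developed length = 36594 + 6000 = 42594 mm.
= 42.59 m.

42.59 m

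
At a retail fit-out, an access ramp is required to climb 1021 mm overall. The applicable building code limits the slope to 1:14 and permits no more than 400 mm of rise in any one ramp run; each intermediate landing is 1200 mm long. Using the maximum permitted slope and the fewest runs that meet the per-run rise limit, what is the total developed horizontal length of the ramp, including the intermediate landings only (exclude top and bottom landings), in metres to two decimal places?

⌈1021/400⌉ = 3 ramp runs. That means 2 intermediate landings.
Horizontal run for 1021 mm of rise at 1:14 is 1021 × 14 = 14294 mm.
Intermediate landings: 2 × 1200 = 2400 mm.
Total developed length = 14294 + 2400 = 16694 mm.
= 16.69 m.

16.69 m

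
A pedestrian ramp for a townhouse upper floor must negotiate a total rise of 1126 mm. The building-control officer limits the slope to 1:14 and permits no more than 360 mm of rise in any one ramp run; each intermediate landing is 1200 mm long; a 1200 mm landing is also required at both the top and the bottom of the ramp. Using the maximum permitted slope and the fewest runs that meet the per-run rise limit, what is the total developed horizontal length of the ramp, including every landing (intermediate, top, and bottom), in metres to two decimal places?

⌈1126/360⌉ = 4 ramp runs. That means 3 intermediate landings.
Ramp run (horizontal) at 1:14: 1126 × 14 = 15764 mm.
Intermediate landings: 3 × 1200 = 3600 mm.
Top and bottom landings: 2 × 1200 = 2400 mm.
Total = 15764 + 3600 + 2400 = 21764 mm.
= 21.76 m.

21.76 m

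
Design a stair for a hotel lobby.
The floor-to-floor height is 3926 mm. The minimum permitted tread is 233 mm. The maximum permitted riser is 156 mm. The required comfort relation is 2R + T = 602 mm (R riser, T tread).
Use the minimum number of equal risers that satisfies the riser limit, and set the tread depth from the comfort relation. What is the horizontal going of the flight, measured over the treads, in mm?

3926 / 156 = 25.167 → round up to 26 risers.
Riser R = 3926 / 26 = 151 mm, within the 156 mm limit.
T = 602 − 2·151 = 300 mm, which satisfies the 233 mm minimum.
Going = (26 − 1) × 300 = 7500 mm.

7500 mm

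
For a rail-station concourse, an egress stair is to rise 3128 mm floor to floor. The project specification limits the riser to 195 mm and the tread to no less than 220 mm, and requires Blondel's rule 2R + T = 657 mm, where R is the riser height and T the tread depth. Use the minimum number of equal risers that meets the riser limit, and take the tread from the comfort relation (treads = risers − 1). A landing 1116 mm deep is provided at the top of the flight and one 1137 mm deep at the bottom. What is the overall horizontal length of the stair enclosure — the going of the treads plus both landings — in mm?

6877 mm

3128 / 195 = 16.04, so 17 risers are needed.
Riser R = 3128 / 17 = 184 mm, within the 195 mm limit.
T = 657 − 2·184 = 289 mm, which satisfies the 220 mm minimum.
Going = (17 − 1) × 289 = 4624 mm.
Add landings: 4624 + 1116 + 1137 = 6877 mm.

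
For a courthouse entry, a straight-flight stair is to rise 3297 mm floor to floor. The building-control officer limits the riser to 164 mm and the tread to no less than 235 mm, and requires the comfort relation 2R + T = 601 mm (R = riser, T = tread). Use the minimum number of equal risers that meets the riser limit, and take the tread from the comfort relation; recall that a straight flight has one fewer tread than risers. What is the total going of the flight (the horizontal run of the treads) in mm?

5740 mm

3297 / 164 = 20.10, so 21 risers are needed.
Riser R = 3297 / 21 = 157 mm, within the 164 mm limit.
T = 601 − 2·157 = 287 mm, which satisfies the 235 mm minimum.
Going = (21 − 1) × 287 = 5740 mm.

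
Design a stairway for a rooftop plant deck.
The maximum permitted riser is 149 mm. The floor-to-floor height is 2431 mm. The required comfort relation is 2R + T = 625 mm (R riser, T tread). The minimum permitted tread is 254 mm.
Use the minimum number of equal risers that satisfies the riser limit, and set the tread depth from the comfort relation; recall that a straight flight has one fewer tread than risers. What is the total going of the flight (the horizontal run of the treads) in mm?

2431 / 149 = 16.315 → round up to 17 risers.
R = 2431 ÷ 17 = 143 mm.
T = 625 − 2·143 = 339 mm, which satisfies the 254 mm minimum.
17 risers give 16 treads; going = 16 × 339 = 5424 mm.

5424 mm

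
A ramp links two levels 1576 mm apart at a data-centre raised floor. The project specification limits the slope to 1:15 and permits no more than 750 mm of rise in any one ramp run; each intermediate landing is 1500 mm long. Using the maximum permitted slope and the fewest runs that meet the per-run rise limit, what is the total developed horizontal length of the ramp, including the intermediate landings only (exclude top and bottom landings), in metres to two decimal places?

26.64 m

⌈1576/750⌉ = 3 ramp runs. That means 2 intermediate landings.
Horizontal run for 1576 mm of rise at 1:15 is 1576 × 15 = 23640 mm.
2 intermediate landings contribute 2 × 1500 = 3000 mm.
Developed length = 23640 + 3000 = 26640 mm.
= 26.64 m.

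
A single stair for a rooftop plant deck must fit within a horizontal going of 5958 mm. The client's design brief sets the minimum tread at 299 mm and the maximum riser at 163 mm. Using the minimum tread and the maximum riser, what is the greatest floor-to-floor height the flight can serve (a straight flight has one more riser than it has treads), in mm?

3260 mm

5958 / 299 = 19.93, so 19 treads fit.
Risers = treads + 1 = 20.
Maximum height = 20 × 163 = 3260 mm.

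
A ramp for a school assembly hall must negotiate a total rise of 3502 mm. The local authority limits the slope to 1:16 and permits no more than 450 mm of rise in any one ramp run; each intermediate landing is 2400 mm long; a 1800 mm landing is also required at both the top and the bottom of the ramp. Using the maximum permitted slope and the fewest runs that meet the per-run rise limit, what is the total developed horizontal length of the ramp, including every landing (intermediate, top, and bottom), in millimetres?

76432 mm

3502 / 450 = 7.782 → round up to 8 ramp runs. That means 7 intermediate landings.
Horizontal run for 3502 mm of rise at 1:16 is 3502 × 16 = 56032 mm.
7 intermediate landings contribute 7 × 2400 = 16800 mm.
Top and bottom landings: 2 × 1800 = 3600 mm.
Total = 56032 + 16800 + 3600 = 76432 mm.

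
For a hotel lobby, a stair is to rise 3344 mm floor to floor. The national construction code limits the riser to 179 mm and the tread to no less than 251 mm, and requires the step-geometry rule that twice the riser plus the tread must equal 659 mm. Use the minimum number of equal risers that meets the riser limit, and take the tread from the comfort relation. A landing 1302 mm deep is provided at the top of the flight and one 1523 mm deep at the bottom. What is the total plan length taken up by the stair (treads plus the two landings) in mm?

8351 mm

At most 179 each: 3344/179 = 18.68, giving 19 risers.
Riser R = 3344 / 19 = 176 mm, within the 179 mm limit.
From 2R + T = 659: T = 659 − 352 = 307 mm.
Treads = 19 − 1 = 18; going = 18 × 307 = 5526 mm.
Enclosure = 5526 + 1302 + 1523 = 8351 mm.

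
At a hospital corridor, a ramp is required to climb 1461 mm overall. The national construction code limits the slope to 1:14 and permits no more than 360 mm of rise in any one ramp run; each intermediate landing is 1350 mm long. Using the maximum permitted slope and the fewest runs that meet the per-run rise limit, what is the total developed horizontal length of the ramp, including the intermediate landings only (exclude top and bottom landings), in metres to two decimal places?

25.85 m

At most 360 each: 1461/360 = 4.06, giving 5 ramp runs. That means 4 intermediate landings.
Horizontal run for 1461 mm of rise at 1:14 is 1461 × 14 = 20454 mm.
4 intermediate landings contribute 4 × 1350 = 5400 mm.
Developed length = 20454 + 5400 = 25854 mm.
= 25.85 m.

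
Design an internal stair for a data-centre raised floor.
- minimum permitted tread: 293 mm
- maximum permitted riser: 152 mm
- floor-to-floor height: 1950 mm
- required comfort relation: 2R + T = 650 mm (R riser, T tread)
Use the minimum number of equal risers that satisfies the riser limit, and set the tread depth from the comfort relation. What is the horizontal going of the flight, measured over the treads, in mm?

4200 mm

1950 / 152 = 12.829 → round up to 13 risers.
Riser R = 1950 / 13 = 150 mm, within the 152 mm limit.
T = 650 − 2·150 = 350 mm, which satisfies the 293 mm minimum.
Treads = 13 − 1 = 12; going = 12 × 350 = 4200 mm.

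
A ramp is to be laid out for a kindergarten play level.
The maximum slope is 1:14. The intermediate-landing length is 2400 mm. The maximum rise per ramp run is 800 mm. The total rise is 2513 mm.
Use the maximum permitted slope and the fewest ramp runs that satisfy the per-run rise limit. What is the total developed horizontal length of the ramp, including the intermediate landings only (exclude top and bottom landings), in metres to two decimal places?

At most 800 each: 2513/800 = 3.14, giving 4 ramp runs. That means 3 intermediate landings.
Ramp run (horizontal) at 1:14: 2513 × 14 = 35182 mm.
3 intermediate landings contribute 3 × 2400 = 7200 mm.
Total developed length = 35182 + 7200 = 42382 mm.
= 42.38 m.

42.38 m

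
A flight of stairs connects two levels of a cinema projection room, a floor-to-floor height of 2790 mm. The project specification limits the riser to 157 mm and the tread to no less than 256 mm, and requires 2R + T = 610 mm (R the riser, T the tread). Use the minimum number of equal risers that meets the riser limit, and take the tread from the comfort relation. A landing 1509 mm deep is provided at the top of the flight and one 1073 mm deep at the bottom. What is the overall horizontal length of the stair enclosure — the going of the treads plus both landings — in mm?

7682 mm

2790 / 157 = 17.771 → round up to 18 risers.
R = 2790 ÷ 18 = 155 mm.
From 2R + T = 610: T = 610 − 310 = 300 mm.
18 risers give 17 treads; going = 17 × 300 = 5100 mm.
Enclosure = 5100 + 1509 + 1073 = 7682 mm.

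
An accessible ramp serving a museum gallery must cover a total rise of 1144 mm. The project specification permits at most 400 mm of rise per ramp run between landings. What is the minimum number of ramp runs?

3 runs

⌈1144/400⌉ = 3 ramp runs.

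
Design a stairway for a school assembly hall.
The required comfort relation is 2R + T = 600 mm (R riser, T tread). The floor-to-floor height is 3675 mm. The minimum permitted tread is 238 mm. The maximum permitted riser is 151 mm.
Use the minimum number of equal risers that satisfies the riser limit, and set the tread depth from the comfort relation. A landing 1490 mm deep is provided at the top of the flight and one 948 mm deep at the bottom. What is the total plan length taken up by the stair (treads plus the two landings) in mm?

At most 151 each: 3675/151 = 24.34, giving 25 risers.
Each riser is 3675/25 = 147 mm (≤ 151 mm).
From 2R + T = 600: T = 600 − 294 = 306 mm.
25 risers give 24 treads; going = 24 × 306 = 7344 mm.
Add landings: 7344 + 1490 + 948 = 9782 mm.

9782 mm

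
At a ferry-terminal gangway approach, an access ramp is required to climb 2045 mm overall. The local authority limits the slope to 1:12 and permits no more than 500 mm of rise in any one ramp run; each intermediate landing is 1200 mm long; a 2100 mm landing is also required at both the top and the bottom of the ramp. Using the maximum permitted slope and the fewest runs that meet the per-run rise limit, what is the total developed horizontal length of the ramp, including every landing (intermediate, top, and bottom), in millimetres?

2045 / 500 = 4.09, so 5 ramp runs are needed. That means 4 intermediate landings.
Ramp run (horizontal) at 1:12: 2045 × 12 = 24540 mm.
4 intermediate landings contribute 4 × 1200 = 4800 mm.
Top and bottom landings: 2 × 2100 = 4200 mm.
Total = 24540 + 4800 + 4200 = 33540 mm.

33540 mm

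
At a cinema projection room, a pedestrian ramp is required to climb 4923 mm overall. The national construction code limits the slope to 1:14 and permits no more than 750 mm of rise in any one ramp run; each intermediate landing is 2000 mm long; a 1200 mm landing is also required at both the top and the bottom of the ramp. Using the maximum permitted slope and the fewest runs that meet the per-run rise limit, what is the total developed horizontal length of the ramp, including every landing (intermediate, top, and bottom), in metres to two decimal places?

83.32 m

4923 / 750 = 6.56, so 7 ramp runs are needed. That means 6 intermediate landings.
Ramp run (horizontal) at 1:14: 4923 × 14 = 68922 mm.
6 intermediate landings contribute 6 × 2000 = 12000 mm.
Top and bottom landings: 2 × 1200 = 2400 mm.
Total = 68922 + 12000 + 2400 = 83322 mm.
= 83.32 m.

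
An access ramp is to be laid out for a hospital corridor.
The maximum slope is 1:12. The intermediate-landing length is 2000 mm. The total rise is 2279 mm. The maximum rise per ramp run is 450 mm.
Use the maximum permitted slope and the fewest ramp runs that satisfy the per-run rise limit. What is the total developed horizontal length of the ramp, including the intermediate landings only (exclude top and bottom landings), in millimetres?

2279 / 450 = 5.064 → round up to 6 ramp runs. That means 5 intermediate landings.
Horizontal run for 2279 mm of rise at 1:12 is 2279 × 12 = 27348 mm.
Intermediate landings: 5 × 2000 = 10000 mm.
Total developed length = 27348 + 10000 = 37348 mm.

37348 mm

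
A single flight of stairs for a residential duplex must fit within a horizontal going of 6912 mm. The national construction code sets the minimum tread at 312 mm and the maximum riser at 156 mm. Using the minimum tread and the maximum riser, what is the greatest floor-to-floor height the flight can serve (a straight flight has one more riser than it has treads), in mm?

3588 mm

Treads that fit: ⌊6912 / 312⌋ = 22.
Risers = treads + 1 = 23.
Maximum height = 23 × 156 = 3588 mm.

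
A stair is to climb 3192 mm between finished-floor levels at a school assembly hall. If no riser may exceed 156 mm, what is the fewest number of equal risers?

3192 / 156 = 20.46, so 21 risers are needed.

21 risers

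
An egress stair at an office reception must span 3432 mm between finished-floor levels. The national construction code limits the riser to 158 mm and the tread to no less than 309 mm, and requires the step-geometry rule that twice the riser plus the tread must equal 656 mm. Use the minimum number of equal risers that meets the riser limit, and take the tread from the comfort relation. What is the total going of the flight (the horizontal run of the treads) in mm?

⌈3432/158⌉ = 22 risers.
Each riser is 3432/22 = 156 mm (≤ 158 mm).
T = 656 − 2·156 = 344 mm, which satisfies the 309 mm minimum.
22 risers give 21 treads; going = 21 × 344 = 7224 mm.

7224 mm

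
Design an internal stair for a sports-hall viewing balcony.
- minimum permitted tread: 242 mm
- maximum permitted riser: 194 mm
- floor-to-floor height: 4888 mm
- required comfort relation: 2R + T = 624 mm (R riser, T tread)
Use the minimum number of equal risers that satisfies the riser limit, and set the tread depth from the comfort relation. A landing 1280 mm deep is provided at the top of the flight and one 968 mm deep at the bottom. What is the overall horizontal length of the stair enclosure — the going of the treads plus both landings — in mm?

8448 mm

⌈4888/194⌉ = 26 risers.
R = 4888 ÷ 26 = 188 mm.
Tread T = 624 − 2 × 188 = 248 mm (≥ 242 mm).
26 risers give 25 treads; going = 25 × 248 = 6200 mm.
Enclosure = 6200 + 1280 + 968 = 8448 mm.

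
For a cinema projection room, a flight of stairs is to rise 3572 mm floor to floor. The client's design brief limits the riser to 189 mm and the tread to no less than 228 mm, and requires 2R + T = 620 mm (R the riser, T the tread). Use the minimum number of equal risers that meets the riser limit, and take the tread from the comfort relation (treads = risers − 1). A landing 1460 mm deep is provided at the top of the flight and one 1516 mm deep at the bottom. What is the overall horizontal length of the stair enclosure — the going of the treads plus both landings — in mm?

7368 mm

⌈3572/189⌉ = 19 risers.
Each riser is 3572/19 = 188 mm (≤ 189 mm).
Tread T = 620 − 2 × 188 = 244 mm (≥ 228 mm).
Going = (19 − 1) × 244 = 4392 mm.
Enclosure = 4392 + 1460 + 1516 = 7368 mm.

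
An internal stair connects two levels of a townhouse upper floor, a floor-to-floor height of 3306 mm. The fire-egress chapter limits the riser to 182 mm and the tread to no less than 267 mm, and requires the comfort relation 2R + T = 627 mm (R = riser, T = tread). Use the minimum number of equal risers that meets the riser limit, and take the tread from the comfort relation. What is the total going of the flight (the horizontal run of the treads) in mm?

3306 / 182 = 18.165 → round up to 19 risers.
Each riser is 3306/19 = 174 mm (≤ 182 mm).
T = 627 − 2·174 = 279 mm, which satisfies the 267 mm minimum.
19 risers give 18 treads; going = 18 × 279 = 5022 mm.

5022 mm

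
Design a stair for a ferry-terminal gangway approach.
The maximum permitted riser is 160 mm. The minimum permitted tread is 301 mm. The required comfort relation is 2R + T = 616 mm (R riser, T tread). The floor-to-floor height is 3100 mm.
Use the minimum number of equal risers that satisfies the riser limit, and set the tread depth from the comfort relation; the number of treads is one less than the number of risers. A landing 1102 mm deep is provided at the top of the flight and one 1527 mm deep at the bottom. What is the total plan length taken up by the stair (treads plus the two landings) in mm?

⌈3100/160⌉ = 20 risers.
Riser R = 3100 / 20 = 155 mm, within the 160 mm limit.
T = 616 − 2·155 = 306 mm, which satisfies the 301 mm minimum.
Treads = 20 − 1 = 19; going = 19 × 306 = 5814 mm.
Add landings: 5814 + 1102 + 1527 = 8443 mm.

8443 mm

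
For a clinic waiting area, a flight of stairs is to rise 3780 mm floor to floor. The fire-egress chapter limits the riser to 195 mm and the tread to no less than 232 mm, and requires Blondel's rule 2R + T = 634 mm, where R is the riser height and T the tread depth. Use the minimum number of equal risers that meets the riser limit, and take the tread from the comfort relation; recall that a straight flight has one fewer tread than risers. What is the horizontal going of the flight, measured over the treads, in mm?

3780 / 195 = 19.38, so 20 risers are needed.
Riser R = 3780 / 20 = 189 mm, within the 195 mm limit.
Tread T = 634 − 2 × 189 = 256 mm (≥ 232 mm).
20 risers give 19 treads; going = 19 × 256 = 4864 mm.

4864 mm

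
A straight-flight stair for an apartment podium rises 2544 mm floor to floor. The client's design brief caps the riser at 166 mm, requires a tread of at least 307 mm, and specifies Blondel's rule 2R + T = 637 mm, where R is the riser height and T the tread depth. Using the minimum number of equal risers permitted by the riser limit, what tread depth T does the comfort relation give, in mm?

319 mm

2544 / 166 = 15.325 → round up to 16 risers.
Each riser is 2544/16 = 159 mm (≤ 166 mm).
Tread T = 637 − 2 × 159 = 319 mm (≥ 307 mm).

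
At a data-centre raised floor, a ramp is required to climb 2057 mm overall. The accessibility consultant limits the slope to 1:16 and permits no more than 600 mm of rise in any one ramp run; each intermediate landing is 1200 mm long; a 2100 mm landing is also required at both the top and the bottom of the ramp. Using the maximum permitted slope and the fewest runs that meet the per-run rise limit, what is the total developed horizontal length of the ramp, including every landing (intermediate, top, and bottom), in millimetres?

40712 mm

2057 / 600 = 3.428 → round up to 4 ramp runs. That means 3 intermediate landings.
Horizontal run for 2057 mm of rise at 1:16 is 2057 × 16 = 32912 mm.
3 intermediate landings contribute 3 × 1200 = 3600 mm.
Top and bottom landings: 2 × 2100 = 4200 mm.
Total = 32912 + 3600 + 4200 = 40712 mm.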